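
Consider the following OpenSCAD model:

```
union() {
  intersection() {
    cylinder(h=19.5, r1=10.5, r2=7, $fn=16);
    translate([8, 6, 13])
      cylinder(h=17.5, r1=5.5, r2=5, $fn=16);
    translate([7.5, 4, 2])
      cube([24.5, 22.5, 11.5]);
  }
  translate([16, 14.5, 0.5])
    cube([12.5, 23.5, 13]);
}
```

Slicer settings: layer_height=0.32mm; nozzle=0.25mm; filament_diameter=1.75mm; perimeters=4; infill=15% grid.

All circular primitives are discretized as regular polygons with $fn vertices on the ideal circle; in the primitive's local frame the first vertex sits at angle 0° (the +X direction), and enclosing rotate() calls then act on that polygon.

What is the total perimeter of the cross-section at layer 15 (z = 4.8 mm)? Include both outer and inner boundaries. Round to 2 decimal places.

At z = 4.8 mm: the cone contributes a regular 16-gon of circumradius 9.638 (interpolated between r1=10.5 and r2=7 at t=0.246) (perimeter = 2·16·9.638·sin(180°/16) = 60.17 mm); the cone at (8, 6) is not intersected at this z (z outside [13, 30.5]); the 24.5×22.5 cube at (7.5, 4) contributes its full rectangle (perimeter 94.00 mm); Taking the intersection: at least one operand is absent at this height, so nothing remains; the 12.5×23.5 cube at (16, 14.5) contributes its full rectangle (perimeter 72.00 mm); Combining (union): only the 12.5×23.5 cube at (16, 14.5) is present, so the union is just that shape — boundary = 72.00 mm. Overall, the cross-section is a single solid region. Total boundary length (outer) = 72.00 mm.

72.00 mm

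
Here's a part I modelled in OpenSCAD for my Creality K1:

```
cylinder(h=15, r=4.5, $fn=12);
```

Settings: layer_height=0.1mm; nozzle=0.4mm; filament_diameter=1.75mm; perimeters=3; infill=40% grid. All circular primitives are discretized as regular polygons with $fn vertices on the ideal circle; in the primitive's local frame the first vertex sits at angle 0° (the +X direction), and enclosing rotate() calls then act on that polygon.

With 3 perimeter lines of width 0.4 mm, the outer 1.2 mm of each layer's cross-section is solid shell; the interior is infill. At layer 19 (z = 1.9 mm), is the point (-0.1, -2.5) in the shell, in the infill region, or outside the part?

infill

At z = 1.9 mm: the cylinder: section is a regular 12-gon, circumradius r=4.5. Overall, the cross-section is a single solid region. The nearest boundary edge runs (-2.25, -3.90)→(-0.00, -4.50); distance from the point to it = 1.91 mm. The point is inside the cross-section and 1.91 mm from the nearest boundary — more than the 1.2 mm shell width (3 × 0.4), so it's in the infill interior.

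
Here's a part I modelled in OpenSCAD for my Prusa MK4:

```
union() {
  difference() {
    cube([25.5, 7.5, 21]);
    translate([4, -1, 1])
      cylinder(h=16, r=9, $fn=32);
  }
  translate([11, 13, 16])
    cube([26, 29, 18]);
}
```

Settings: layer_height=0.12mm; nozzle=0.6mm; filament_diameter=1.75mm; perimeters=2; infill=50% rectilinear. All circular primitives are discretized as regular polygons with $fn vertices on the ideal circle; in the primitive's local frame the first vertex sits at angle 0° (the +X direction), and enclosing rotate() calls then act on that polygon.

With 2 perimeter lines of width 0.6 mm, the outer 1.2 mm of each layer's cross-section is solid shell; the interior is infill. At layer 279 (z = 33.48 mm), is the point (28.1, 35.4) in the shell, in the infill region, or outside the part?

At z = 33.48 mm: the cube is not intersected at this z (z outside [0, 21]); the cylinder at (4, -1) is not intersected at this z (z outside [1, 17]); Taking the first minus the rest: the first operand is absent here, so nothing remains; the cube at (11, 13) is present — its section is the full 26×29 rectangle; Taking the union: only the 26×29 cube at (11, 13) is present, so the union is just that shape — 1 connected region. Overall, the cross-section is a single solid region. The nearest boundary edge runs (37.00, 42.00)→(11.00, 42.00); distance from the point to it = 6.60 mm. The point is inside the cross-section and 6.60 mm from the nearest boundary — more than the 1.2 mm shell width (2 × 0.6), so it's in the infill interior.

infill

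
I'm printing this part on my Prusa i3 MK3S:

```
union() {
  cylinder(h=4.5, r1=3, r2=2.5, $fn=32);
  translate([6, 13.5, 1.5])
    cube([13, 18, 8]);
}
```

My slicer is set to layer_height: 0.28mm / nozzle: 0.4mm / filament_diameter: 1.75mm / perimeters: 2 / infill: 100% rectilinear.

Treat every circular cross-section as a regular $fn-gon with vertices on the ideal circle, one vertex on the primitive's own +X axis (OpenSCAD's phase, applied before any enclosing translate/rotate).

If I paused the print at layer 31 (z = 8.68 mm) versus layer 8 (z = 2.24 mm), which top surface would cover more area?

Layer 31 (z = 8.68): the cone is absent (z outside [0, 4.5]); the cube at (6, 13.5) is present — its section is the full 13×18 rectangle (area 234.00 mm²); Taking the union: only the 13×18 cube at (6, 13.5) is present, so the union is just that shape — area = 234.00 mm². So its area = 234.00 mm². Layer 8 (z = 2.24): the cone contributes a regular 32-gon of circumradius 2.751 (interpolated between r1=3 and r2=2.5 at t=0.498) (area = (32/2)·2.751²·sin(360°/32) = 23.63 mm²); the cube at (6, 13.5) is present — its section is the full 13×18 rectangle (area 234.00 mm²); Merging all regions: the 2 present regions are separate (no shared area or edge), so areas and boundary lengths simply add and each stays a separate island — area = 257.63 mm². So its area = 257.63 mm². Layer 8 is larger (257.63 vs 234.00 mm²).

layer 8 (z = 2.24 mm)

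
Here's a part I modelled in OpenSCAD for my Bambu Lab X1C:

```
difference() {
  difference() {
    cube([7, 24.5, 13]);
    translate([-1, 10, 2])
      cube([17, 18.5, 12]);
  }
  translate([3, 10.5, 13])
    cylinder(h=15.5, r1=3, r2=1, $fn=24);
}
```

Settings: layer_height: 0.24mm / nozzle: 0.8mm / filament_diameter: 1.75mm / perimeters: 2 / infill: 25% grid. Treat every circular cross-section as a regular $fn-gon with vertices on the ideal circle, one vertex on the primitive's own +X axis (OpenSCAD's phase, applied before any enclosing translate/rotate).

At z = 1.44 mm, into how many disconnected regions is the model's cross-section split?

At z = 1.44 mm: the cube (footprint 7×24.5) is included at this height; the cube at (-1, 10) is not intersected at this z (z outside [2, 14]); After the difference (first − rest): none of the subtracted shapes is present at this height, so the 7×24.5 cube is unchanged — 1 connected region; the cone at (3, 10.5) is absent (z outside [13, 28.5]); Subtracting the remaining from the first: none of the subtracted shapes is present at this height, so the result so far is unchanged — 1 connected region. The result has 1 disconnected region.

1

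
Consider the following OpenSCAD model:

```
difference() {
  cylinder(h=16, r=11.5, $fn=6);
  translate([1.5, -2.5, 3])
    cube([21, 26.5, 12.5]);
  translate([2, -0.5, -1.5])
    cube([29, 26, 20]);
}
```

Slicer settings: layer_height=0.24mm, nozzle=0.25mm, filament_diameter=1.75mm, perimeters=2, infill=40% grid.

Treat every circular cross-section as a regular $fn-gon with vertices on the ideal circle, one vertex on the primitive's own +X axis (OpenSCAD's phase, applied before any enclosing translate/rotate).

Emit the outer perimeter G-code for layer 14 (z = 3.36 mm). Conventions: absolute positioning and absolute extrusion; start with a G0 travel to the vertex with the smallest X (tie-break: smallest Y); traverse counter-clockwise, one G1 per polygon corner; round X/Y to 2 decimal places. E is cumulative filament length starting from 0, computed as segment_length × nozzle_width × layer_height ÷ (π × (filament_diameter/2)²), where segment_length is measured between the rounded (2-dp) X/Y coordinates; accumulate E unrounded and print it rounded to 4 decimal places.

G0 X-11.50 Y0.00 Z3.36
G1 X-5.75 Y-9.96 E0.2869
G1 X5.75 Y-9.96 E0.5738
G1 X10.06 Y-2.50 E0.7887
G1 X1.50 Y-2.50 E1.0022
G1 X1.50 Y9.96 E1.3130
G1 X-5.75 Y9.96 E1.4939
G1 X-11.50 Y0.00 E1.7808

At z = 3.36 mm: the cylinder: section is a regular 6-gon, circumradius r=11.5; the 21×26.5 cube at (1.5, -2.5) contributes its full rectangle; the cube at (2, -0.5) (footprint 29×26) is included at this height; Taking the first minus the rest: starting from the r=11.5 cylinder, the 21×26.5 cube at (1.5, -2.5) partially overlaps it — only the 94.16 mm² overlap (of its 556.50 mm²) is removed, clipping the outline; the 29×26 cube at (2, -0.5) misses the remaining region (no effect) — 1 connected region. The outline is a single polygon with 7 vertices. Extrusion per mm of travel: 0.25 × 0.24 / (π × 0.875²) = 0.024945. Accumulating E over each segment gives final E = 1.7808.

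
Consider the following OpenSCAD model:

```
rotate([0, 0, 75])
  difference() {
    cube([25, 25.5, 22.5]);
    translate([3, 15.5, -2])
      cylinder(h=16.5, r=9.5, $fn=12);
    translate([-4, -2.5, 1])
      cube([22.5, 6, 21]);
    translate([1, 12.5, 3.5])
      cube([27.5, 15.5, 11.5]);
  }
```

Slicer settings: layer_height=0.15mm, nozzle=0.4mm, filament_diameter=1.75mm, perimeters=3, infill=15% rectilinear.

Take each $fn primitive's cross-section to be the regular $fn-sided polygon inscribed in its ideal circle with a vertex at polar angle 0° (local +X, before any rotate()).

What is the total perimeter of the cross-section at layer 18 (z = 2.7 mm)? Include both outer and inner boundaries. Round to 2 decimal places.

At z = 2.7 mm: the 25×25.5 cube contributes its full rectangle (perimeter 101.00 mm); the r=9.5 cylinder at (3, 15.5) contributes a regular 12-gon of circumradius 9.5 (perimeter = 2·12·9.500·sin(180°/12) = 59.01 mm); the cube at (-4, -2.5) is present — its section is the full 22.5×6 rectangle (perimeter 57.00 mm); the cube at (1, 12.5) does not reach this height (z outside [3.5, 15]); After the difference (first − rest): starting from the 25×25.5 cube, the r=9.5 cylinder at (3, 15.5) partially overlaps it — only the 189.96 mm² overlap (of its 270.75 mm²) is removed, clipping the outline; the 22.5×6 cube at (-4, -2.5) partially overlaps it — only the 64.75 mm² overlap (of its 135.00 mm²) is removed, clipping the outline — boundary = 119.32 mm; (rotated 75° about Z; rotation is an isometry so areas/perimeters/island counts are preserved). Overall, the cross-section is a single solid region. Total boundary length (outer) = 119.32 mm.

119.32 mm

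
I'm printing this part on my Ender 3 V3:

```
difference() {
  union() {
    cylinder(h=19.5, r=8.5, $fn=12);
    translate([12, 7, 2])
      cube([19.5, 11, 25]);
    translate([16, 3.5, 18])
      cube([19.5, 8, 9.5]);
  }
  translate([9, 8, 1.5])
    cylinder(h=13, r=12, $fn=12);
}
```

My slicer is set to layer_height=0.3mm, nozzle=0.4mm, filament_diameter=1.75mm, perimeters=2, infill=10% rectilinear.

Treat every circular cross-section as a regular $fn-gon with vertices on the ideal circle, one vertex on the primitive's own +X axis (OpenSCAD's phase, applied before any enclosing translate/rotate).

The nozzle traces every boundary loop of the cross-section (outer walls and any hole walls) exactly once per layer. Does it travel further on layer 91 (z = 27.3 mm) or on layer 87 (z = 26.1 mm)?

Layer 91 (z = 27.3): the cylinder is not intersected at this z (z outside [0, 19.5]); the cube at (12, 7) is not intersected at this z (z outside [2, 27]); the cube at (16, 3.5) is present — its section is the full 19.5×8 rectangle (perimeter 55.00 mm); Taking the union: only the 19.5×8 cube at (16, 3.5) is present, so the union is just that shape — boundary = 55.00 mm; the cylinder at (9, 8) does not reach this height (z outside [1.5, 14.5]); After the difference (first − rest): none of the subtracted shapes is present at this height, so that combined region is unchanged — boundary = 55.00 mm. So its perimeter = 55.00 mm. Layer 87 (z = 26.1): the cylinder is not intersected at this z (z outside [0, 19.5]); the cube at (12, 7) is present — its section is the full 19.5×11 rectangle (perimeter 61.00 mm); the cube at (16, 3.5) is present — its section is the full 19.5×8 rectangle (perimeter 55.00 mm); Combining (union): the regions partially overlap (shared area 69.75 mm²), so the edge portions inside another operand are dropped and the merged outline is re-measured after clipping — boundary = 76.00 mm; the cylinder at (9, 8) is not intersected at this z (z outside [1.5, 14.5]); Subtracting the remaining from the first: none of the subtracted shapes is present at this height, so that combined region is unchanged — boundary = 76.00 mm. So its perimeter = 76.00 mm. Layer 87 is larger (76.00 vs 55.00 mm).

layer 87 (z = 26.1 mm)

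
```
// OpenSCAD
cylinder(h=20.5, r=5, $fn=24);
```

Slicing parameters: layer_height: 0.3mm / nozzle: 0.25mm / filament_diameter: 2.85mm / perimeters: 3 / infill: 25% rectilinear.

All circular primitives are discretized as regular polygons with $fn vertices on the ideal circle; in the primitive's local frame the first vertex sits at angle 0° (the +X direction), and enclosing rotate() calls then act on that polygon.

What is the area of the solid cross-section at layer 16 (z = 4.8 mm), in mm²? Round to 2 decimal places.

77.65 mm²

At z = 4.8 mm: the r=5 cylinder gives a regular 24-gon of circumradius 5 (constant along its height) (area = (24/2)·5.000²·sin(360°/24) = 77.65 mm²). Overall, the cross-section is a single solid region. Net area = 77.65 mm².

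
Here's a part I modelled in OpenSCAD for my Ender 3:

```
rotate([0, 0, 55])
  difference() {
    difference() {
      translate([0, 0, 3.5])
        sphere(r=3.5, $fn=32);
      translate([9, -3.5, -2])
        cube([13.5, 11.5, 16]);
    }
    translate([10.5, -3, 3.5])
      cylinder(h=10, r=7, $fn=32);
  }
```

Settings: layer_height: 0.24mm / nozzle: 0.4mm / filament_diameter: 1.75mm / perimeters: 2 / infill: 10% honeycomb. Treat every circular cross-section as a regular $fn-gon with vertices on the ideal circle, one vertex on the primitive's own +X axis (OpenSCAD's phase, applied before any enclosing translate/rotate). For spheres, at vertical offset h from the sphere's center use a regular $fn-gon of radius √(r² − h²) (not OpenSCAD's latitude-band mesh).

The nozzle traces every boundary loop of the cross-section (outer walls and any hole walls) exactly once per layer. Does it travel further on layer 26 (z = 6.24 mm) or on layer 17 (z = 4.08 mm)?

layer 17 (z = 4.08 mm)

Layer 26 (z = 6.24): the r=3.5 sphere contributes a regular 32-gon of circumradius √(3.5²−2.74²) = 2.178 (perimeter = 2·32·2.178·sin(180°/32) = 13.66 mm); the 13.5×11.5 cube at (9, -3.5) contributes its full rectangle (perimeter 50.00 mm); After the difference (first − rest): starting from the r=3.5 sphere, the 13.5×11.5 cube at (9, -3.5) misses the remaining region (no effect) — boundary = 13.66 mm; the r=7 cylinder at (10.5, -3) gives a regular 32-gon of circumradius 7 (constant along its height) (perimeter = 2·32·7.000·sin(180°/32) = 43.91 mm); Subtracting the remaining from the first: starting from the result so far, the r=7 cylinder at (10.5, -3) misses the remaining region (no effect) — boundary = 13.66 mm; (whole slice rotated 55° about Z — lengths, areas and connectivity unchanged). So its perimeter = 13.66 mm. Layer 17 (z = 4.08): the sphere: section is a regular 32-gon, circumradius = √(r²−h²) = √(3.5²−0.58²) = 3.452 (perimeter = 2·32·3.452·sin(180°/32) = 21.65 mm); the cube at (9, -3.5) (footprint 13.5×11.5) is included at this height (perimeter 50.00 mm); After the difference (first − rest): starting from the r=3.5 sphere, the 13.5×11.5 cube at (9, -3.5) misses the remaining region (no effect) — boundary = 21.65 mm; the r=7 cylinder at (10.5, -3) contributes a regular 32-gon of circumradius 7 (perimeter = 2·32·7.000·sin(180°/32) = 43.91 mm); Taking the first minus the rest: starting from the result so far, the r=7 cylinder at (10.5, -3) misses the remaining region (no effect) — boundary = 21.65 mm; (rotated 55° about Z; rotation is an isometry so areas/perimeters/island counts are preserved). So its perimeter = 21.65 mm. Layer 17 is larger (21.65 vs 13.66 mm).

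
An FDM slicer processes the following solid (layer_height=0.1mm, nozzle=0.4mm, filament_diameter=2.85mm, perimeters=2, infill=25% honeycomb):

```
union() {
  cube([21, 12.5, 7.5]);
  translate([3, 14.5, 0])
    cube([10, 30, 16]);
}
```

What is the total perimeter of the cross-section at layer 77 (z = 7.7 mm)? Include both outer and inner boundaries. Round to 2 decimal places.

At z = 7.7 mm: the cube is absent (z outside [0, 7.5]); the cube at (3, 14.5) (footprint 10×30) is included at this height (perimeter 80.00 mm); Combining (union): only the 10×30 cube at (3, 14.5) is present, so the union is just that shape — boundary = 80.00 mm. Overall, the cross-section is a single solid region. Total boundary length (outer) = 80.00 mm.

80.00 mm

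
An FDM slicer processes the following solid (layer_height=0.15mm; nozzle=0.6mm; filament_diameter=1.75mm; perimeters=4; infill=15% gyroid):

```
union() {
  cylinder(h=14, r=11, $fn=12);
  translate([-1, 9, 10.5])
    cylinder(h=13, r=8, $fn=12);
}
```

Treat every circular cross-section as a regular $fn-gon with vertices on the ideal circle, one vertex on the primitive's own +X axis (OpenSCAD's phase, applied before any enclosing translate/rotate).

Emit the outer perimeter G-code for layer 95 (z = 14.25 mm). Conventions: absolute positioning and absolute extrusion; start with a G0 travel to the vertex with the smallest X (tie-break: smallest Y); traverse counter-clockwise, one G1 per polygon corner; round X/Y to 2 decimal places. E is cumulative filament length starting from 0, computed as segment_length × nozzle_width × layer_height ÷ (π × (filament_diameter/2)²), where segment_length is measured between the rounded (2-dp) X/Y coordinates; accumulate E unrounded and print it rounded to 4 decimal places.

At z = 14.25 mm: the cylinder is absent (z outside [0, 14]); the cylinder at (-1, 9): section is a regular 12-gon, circumradius r=8; Merging all regions: only the r=8 cylinder at (-1, 9) is present, so the union is just that shape — 1 connected region. The outline is a single polygon with 12 vertices. Extrusion per mm of travel: 0.6 × 0.15 / (π × 0.875²) = 0.037418. Accumulating E over each segment gives final E = 1.8596.

G0 X-9.00 Y9.00 Z14.25
G1 X-7.93 Y5.00 E0.1549
G1 X-5.00 Y2.07 E0.3100
G1 X-1.00 Y1.00 E0.4649
G1 X3.00 Y2.07 E0.6198
G1 X5.93 Y5.00 E0.7749
G1 X7.00 Y9.00 E0.9298
G1 X5.93 Y13.00 E1.0848
G1 X3.00 Y15.93 E1.2398
G1 X-1.00 Y17.00 E1.3947
G1 X-5.00 Y15.93 E1.5497
G1 X-7.93 Y13.00 E1.7047
G1 X-9.00 Y9.00 E1.8596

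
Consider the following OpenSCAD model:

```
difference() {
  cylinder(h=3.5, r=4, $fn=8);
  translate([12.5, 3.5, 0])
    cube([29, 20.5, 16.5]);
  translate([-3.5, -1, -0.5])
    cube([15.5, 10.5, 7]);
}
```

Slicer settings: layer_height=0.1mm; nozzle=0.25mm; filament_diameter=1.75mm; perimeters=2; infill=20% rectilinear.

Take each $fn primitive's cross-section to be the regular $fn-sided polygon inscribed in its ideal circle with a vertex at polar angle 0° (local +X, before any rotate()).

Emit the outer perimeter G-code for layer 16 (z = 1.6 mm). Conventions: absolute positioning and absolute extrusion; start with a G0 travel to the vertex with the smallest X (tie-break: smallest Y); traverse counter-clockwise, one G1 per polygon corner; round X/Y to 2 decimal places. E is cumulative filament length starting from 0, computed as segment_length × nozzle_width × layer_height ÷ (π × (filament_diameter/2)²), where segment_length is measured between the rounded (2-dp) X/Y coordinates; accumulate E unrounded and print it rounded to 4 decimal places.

At z = 1.6 mm: the r=4 cylinder gives a regular 8-gon of circumradius 4 (constant along its height); the 29×20.5 cube at (12.5, 3.5) contributes its full rectangle; the cube at (-3.5, -1) is present — its section is the full 15.5×10.5 rectangle; Taking the first minus the rest: starting from the r=4 cylinder, the 29×20.5 cube at (12.5, 3.5) misses the remaining region (no effect); the 15.5×10.5 cube at (-3.5, -1) partially overlaps it — only the 29.62 mm² overlap (of its 162.75 mm²) is removed, clipping the outline — 1 connected region. The outline is a single polygon with 7 vertices. Extrusion per mm of travel: 0.25 × 0.1 / (π × 0.875²) = 0.010394. Accumulating E over each segment gives final E = 0.2264.

G0 X-4.00 Y0.00 Z1.60
G1 X-2.83 Y-2.83 E0.0318
G1 X0.00 Y-4.00 E0.0637
G1 X2.83 Y-2.83 E0.0955
G1 X3.59 Y-1.00 E0.1161
G1 X-3.50 Y-1.00 E0.1898
G1 X-3.50 Y1.21 E0.2127
G1 X-4.00 Y0.00 E0.2264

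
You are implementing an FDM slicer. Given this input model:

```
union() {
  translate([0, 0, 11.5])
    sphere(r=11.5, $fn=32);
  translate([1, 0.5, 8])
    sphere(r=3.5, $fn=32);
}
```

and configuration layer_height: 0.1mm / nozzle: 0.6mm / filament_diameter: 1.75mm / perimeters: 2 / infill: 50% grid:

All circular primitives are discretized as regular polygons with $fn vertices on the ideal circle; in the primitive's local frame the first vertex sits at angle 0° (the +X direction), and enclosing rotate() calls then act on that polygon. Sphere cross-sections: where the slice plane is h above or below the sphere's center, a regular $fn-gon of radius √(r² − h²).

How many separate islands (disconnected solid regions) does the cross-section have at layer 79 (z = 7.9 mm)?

At z = 7.9 mm: the r=11.5 sphere slices to a regular 32-gon of circumradius 10.922 (√(r²−h²) with h=3.6 from center); the r=3.5 sphere at (1, 0.5) contributes a regular 32-gon of circumradius √(3.5²−0.1²) = 3.499; Taking the union: the r=3.5 sphere at (1, 0.5) lies entirely inside the r=11.5 sphere, so the union is just the r=11.5 sphere — 1 connected region. Overall, the cross-section is a single solid region. Island count = 1.

1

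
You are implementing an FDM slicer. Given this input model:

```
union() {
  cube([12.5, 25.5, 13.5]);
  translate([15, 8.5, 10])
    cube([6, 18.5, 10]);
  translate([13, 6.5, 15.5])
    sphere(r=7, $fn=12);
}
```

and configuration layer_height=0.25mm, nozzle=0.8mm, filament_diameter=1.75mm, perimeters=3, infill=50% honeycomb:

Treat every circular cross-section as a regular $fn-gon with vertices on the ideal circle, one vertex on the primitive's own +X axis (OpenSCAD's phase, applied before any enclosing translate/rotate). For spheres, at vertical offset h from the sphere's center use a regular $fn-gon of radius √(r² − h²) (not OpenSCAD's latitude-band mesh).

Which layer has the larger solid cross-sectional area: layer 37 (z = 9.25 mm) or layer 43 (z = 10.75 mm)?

Layer 37 (z = 9.25): the cube (footprint 12.5×25.5) is included at this height (area 318.75 mm²); the cube at (15, 8.5) is not intersected at this z (z outside [10, 20]); the sphere at (13, 6.5): section is a regular 12-gon, circumradius = √(r²−h²) = √(7²−6.25²) = 3.152 (area = (12/2)·3.152²·sin(360°/12) = 29.81 mm²); Taking the union: the regions partially overlap — summed areas 348.56 mm² minus the doubly-counted overlap 11.82 mm² gives 336.74 mm² — area = 336.74 mm². So its area = 336.74 mm². Layer 43 (z = 10.75): the 12.5×25.5 cube contributes its full rectangle (area 318.75 mm²); the cube at (15, 8.5) is present — its section is the full 6×18.5 rectangle (area 111.00 mm²); the r=7 sphere at (13, 6.5) slices to a regular 12-gon of circumradius 5.142 (√(r²−h²) with h=4.75 from center) (area = (12/2)·5.142²·sin(360°/12) = 79.31 mm²); Combining (union): the regions partially overlap — summed areas 509.06 mm² minus the doubly-counted overlap 38.91 mm² gives 470.15 mm² — area = 470.15 mm². So its area = 470.15 mm². Layer 43 is larger (470.15 vs 336.74 mm²).

layer 43 (z = 10.75 mm)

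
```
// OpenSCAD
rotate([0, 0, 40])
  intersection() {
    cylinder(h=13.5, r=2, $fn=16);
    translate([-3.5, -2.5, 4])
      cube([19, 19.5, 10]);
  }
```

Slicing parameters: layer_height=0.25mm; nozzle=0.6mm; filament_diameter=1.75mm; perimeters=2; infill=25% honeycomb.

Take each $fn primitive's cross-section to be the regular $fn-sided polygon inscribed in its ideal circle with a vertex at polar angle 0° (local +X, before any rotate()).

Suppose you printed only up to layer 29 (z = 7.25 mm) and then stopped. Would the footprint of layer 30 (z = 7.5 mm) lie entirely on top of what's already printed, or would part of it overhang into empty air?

entirely on top

Compare the two slices. At z = 7.25: the cylinder: section is a regular 16-gon, circumradius r=2 (area = (16/2)·2.000²·sin(360°/16) = 12.25 mm²); the cube at (-3.5, -2.5) is present — its section is the full 19×19.5 rectangle (area 370.50 mm²); Keeping only the common overlap: the r=2 cylinder lies inside the 19×19.5 cube at (-3.5, -2.5), so it is kept whole — area = 12.25 mm²; (rotated 40° about Z; rotation is an isometry so areas/perimeters/island counts are preserved). At z = 7.5: the r=2 cylinder contributes a regular 16-gon of circumradius 2 (area = (16/2)·2.000²·sin(360°/16) = 12.25 mm²); the 19×19.5 cube at (-3.5, -2.5) contributes its full rectangle (area 370.50 mm²); After intersecting: the r=2 cylinder lies inside the 19×19.5 cube at (-3.5, -2.5), so it is kept whole — area = 12.25 mm²; (whole slice rotated 40° about Z — lengths, areas and connectivity unchanged). Checking containment: the cross-section at z = 7.5 is a subset of the cross-section at z = 7.25.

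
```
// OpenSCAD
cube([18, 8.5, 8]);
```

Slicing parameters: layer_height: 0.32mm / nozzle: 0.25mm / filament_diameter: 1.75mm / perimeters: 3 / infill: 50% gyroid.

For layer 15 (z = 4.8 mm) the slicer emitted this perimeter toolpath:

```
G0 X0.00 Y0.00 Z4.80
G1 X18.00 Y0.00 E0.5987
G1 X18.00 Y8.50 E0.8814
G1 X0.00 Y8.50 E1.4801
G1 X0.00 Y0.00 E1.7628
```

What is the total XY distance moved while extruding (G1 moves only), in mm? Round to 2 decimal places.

Sum the Euclidean lengths of each G1 segment: total = 53.00 mm.

53.00 mm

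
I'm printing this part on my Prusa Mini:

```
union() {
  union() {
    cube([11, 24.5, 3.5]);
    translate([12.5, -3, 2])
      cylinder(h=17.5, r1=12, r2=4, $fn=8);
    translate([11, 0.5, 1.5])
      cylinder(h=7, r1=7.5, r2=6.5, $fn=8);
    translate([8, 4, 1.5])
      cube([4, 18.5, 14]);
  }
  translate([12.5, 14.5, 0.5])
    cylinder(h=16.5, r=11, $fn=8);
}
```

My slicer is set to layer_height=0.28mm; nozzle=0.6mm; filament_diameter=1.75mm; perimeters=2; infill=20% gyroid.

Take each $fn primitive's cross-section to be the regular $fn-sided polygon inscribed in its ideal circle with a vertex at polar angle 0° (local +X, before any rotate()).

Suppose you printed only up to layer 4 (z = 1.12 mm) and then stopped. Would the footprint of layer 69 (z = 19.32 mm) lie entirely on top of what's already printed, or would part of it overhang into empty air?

Compare the two slices. At z = 1.12: the cube (footprint 11×24.5) is included at this height (area 269.50 mm²); the cone at (12.5, -3) is not intersected at this z (z outside [2, 19.5]); the cone at (11, 0.5) is absent (z outside [1.5, 8.5]); the cube at (8, 4) is not intersected at this z (z outside [1.5, 15.5]); Merging all regions: only the 11×24.5 cube is present, so the union is just that shape — area = 269.50 mm²; the r=11 cylinder at (12.5, 14.5) contributes a regular 8-gon of circumradius 11 (area = (8/2)·11.000²·sin(360°/8) = 342.24 mm²); Combining (union): the regions partially overlap — summed areas 611.74 mm² minus the doubly-counted overlap 138.88 mm² gives 472.86 mm² — area = 472.86 mm². At z = 19.32: the cube is not intersected at this z (z outside [0, 3.5]); the cone at (12.5, -3) (r1=12→r2=4) has section circumradius 4.082 here — a regular 8-gon (area = (8/2)·4.082²·sin(360°/8) = 47.14 mm²); the cone at (11, 0.5) is absent (z outside [1.5, 8.5]); the cube at (8, 4) does not reach this height (z outside [1.5, 15.5]); Combining (union): only the cone at (12.5, -3) is present, so the union is just that shape — area = 47.14 mm²; the cylinder at (12.5, 14.5) does not reach this height (z outside [0.5, 17]); Taking the union: only the result so far is present, so the union is just that shape — area = 47.14 mm². Checking containment: at z = 19.32 the cross-section extends beyond the z = 1.12 cross-section by about 46.88 mm².

part overhangs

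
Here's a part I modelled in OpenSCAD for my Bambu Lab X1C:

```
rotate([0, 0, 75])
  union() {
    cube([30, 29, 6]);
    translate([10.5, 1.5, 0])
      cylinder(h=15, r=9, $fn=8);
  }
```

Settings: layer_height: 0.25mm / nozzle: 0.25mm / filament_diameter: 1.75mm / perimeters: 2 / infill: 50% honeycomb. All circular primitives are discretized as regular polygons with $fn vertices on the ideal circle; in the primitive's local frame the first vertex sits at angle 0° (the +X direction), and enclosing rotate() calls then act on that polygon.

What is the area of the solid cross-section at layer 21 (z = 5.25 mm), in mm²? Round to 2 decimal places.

958.48 mm²

At z = 5.25 mm: the cube is present — its section is the full 30×29 rectangle (area 870.00 mm²); the r=9 cylinder at (10.5, 1.5) gives a regular 8-gon of circumradius 9 (constant along its height) (area = (8/2)·9.000²·sin(360°/8) = 229.10 mm²); Merging all regions: the regions partially overlap — summed areas 1099.10 mm² minus the doubly-counted overlap 140.62 mm² gives 958.48 mm² — area = 958.48 mm²; (rotated 75° about Z; rotation is an isometry so areas/perimeters/island counts are preserved). Overall, the cross-section is a single solid region. Net area = 958.48 mm².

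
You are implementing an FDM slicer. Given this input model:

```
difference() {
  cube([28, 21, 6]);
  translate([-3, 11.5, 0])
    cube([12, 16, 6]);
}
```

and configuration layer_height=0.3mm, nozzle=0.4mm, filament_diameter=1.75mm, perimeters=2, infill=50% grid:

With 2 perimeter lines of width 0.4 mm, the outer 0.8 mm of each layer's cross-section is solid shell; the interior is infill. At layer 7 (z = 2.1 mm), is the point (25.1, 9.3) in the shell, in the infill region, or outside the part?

infill

At z = 2.1 mm: the cube is present — its section is the full 28×21 rectangle; the cube at (-3, 11.5) is present — its section is the full 12×16 rectangle; Subtracting the remaining from the first: starting from the 28×21 cube, the 12×16 cube at (-3, 11.5) partially overlaps it — only the 85.50 mm² overlap (of its 192.00 mm²) is removed, clipping the outline — 1 connected region. Overall, the cross-section is a single solid region. The nearest boundary edge runs (28.00, 21.00)→(28.00, 0.00); distance from the point to it = 2.90 mm. The point is inside the cross-section and 2.90 mm from the nearest boundary — more than the 0.8 mm shell width (2 × 0.4), so it's in the infill interior.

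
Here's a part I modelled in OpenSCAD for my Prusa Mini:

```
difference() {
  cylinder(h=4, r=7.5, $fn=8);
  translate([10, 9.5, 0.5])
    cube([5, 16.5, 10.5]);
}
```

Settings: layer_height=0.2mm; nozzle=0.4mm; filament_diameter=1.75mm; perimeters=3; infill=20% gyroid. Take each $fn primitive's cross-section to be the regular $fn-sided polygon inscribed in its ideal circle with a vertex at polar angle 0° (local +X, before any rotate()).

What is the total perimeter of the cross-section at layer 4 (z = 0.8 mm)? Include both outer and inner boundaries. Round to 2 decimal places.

45.92 mm

At z = 0.8 mm: the r=7.5 cylinder gives a regular 8-gon of circumradius 7.5 (constant along its height) (perimeter = 2·8·7.500·sin(180°/8) = 45.92 mm); the 5×16.5 cube at (10, 9.5) contributes its full rectangle (perimeter 43.00 mm); After the difference (first − rest): starting from the r=7.5 cylinder, the 5×16.5 cube at (10, 9.5) misses the remaining region (no effect) — boundary = 45.92 mm. Overall, the cross-section is a single solid region. Total boundary length (outer) = 45.92 mm.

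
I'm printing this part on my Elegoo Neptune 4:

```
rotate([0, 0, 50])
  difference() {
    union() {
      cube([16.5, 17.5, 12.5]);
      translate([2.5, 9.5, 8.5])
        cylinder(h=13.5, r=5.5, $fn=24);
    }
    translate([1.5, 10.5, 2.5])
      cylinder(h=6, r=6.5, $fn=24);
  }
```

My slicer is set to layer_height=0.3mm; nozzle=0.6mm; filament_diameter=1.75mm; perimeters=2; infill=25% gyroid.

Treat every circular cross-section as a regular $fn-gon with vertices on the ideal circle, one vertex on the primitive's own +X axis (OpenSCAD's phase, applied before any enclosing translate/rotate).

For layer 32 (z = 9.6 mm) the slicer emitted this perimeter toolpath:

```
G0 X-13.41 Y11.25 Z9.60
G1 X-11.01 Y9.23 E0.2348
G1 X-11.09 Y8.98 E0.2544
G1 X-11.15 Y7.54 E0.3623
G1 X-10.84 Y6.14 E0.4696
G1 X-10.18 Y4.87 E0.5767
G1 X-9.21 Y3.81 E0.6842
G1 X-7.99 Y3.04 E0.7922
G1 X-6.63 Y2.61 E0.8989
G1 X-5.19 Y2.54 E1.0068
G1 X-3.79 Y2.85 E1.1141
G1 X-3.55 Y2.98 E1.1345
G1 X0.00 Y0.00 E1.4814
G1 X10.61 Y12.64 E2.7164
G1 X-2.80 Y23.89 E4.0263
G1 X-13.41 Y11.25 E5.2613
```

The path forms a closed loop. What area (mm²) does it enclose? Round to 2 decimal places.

Apply the shoelace formula to the sequence of (X, Y) vertices; enclosed area = 309.49 mm².

309.49 mm²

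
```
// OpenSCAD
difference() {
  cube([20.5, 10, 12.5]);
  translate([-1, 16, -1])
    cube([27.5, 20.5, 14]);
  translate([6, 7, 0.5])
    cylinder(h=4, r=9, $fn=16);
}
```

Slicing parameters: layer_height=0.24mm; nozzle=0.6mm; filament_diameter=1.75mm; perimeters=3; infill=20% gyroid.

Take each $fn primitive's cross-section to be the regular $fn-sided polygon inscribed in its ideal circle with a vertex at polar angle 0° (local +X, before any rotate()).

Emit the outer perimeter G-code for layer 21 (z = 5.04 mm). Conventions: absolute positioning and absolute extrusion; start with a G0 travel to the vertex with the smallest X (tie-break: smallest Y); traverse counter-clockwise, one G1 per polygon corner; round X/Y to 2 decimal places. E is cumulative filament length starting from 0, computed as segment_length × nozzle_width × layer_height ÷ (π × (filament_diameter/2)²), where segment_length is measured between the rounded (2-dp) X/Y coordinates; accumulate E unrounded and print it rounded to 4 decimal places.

At z = 5.04 mm: the cube is present — its section is the full 20.5×10 rectangle; the cube at (-1, 16) is present — its section is the full 27.5×20.5 rectangle; the cylinder at (6, 7) is absent (z outside [0.5, 4.5]); After the difference (first − rest): starting from the 20.5×10 cube, the 27.5×20.5 cube at (-1, 16) misses the remaining region (no effect) — 1 connected region. The outline is a single polygon with 4 vertices. Extrusion per mm of travel: 0.6 × 0.24 / (π × 0.875²) = 0.059868. Accumulating E over each segment gives final E = 3.6520.

G0 X0.00 Y0.00 Z5.04
G1 X20.50 Y0.00 E1.2273
G1 X20.50 Y10.00 E1.8260
G1 X0.00 Y10.00 E3.0533
G1 X0.00 Y0.00 E3.6520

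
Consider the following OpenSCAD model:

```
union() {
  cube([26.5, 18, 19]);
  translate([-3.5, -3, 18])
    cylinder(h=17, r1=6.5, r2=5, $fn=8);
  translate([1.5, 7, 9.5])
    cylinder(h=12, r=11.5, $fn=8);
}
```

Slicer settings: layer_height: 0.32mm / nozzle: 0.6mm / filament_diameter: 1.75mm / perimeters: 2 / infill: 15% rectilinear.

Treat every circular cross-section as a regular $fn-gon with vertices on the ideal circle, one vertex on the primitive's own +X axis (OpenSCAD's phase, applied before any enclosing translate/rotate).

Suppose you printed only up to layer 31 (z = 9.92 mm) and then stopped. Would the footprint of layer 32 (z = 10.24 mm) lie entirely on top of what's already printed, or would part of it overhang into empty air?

entirely on top

Compare the two slices. At z = 9.92: the 26.5×18 cube contributes its full rectangle (area 477.00 mm²); the cone at (-3.5, -3) is absent (z outside [18, 35]); the r=11.5 cylinder at (1.5, 7) contributes a regular 8-gon of circumradius 11.5 (area = (8/2)·11.500²·sin(360°/8) = 374.06 mm²); Combining (union): the regions partially overlap — summed areas 851.06 mm² minus the doubly-counted overlap 190.55 mm² gives 660.51 mm² — area = 660.51 mm². At z = 10.24: the cube (footprint 26.5×18) is included at this height (area 477.00 mm²); the cone at (-3.5, -3) is not intersected at this z (z outside [18, 35]); the cylinder at (1.5, 7): section is a regular 8-gon, circumradius r=11.5 (area = (8/2)·11.500²·sin(360°/8) = 374.06 mm²); Combining (union): the regions partially overlap — summed areas 851.06 mm² minus the doubly-counted overlap 190.55 mm² gives 660.51 mm² — area = 660.51 mm². Checking containment: the cross-section at z = 10.24 is a subset of the cross-section at z = 9.92.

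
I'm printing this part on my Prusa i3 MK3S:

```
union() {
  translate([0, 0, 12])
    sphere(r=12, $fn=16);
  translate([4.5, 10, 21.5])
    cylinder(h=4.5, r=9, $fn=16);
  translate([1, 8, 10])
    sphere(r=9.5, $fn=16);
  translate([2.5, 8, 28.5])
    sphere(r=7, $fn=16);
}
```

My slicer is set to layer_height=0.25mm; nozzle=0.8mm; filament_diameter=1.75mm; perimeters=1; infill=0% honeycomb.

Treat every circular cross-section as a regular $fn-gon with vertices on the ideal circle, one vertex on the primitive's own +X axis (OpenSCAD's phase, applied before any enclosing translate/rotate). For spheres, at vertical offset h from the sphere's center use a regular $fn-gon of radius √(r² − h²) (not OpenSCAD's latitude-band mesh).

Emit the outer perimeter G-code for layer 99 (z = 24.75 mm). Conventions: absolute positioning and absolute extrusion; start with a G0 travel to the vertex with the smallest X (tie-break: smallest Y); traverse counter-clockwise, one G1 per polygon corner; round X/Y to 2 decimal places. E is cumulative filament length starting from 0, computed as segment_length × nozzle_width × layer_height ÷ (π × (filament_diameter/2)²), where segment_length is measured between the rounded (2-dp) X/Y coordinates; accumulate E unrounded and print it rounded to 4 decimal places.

G0 X-4.50 Y10.00 Z24.75
G1 X-3.81 Y6.56 E0.2917
G1 X-1.86 Y3.64 E0.5837
G1 X1.06 Y1.69 E0.8757
G1 X4.50 Y1.00 E1.1674
G1 X7.94 Y1.69 E1.4591
G1 X10.86 Y3.64 E1.7511
G1 X12.81 Y6.56 E2.0431
G1 X13.50 Y10.00 E2.3348
G1 X12.81 Y13.44 E2.6265
G1 X10.86 Y16.36 E2.9185
G1 X7.94 Y18.31 E3.2104
G1 X4.50 Y19.00 E3.5022
G1 X1.06 Y18.31 E3.7939
G1 X-1.86 Y16.36 E4.0859
G1 X-3.81 Y13.44 E4.3778
G1 X-4.50 Y10.00 E4.6696

At z = 24.75 mm: the sphere does not reach this height (|z−center|=12.750 > r=12); the cylinder at (4.5, 10): section is a regular 16-gon, circumradius r=9; the sphere at (1, 8) does not reach this height (|z−center|=14.750 > r=9.5); the r=7 sphere at (2.5, 8) slices to a regular 16-gon of circumradius 5.911 (√(r²−h²) with h=3.75 from center); Merging all regions: the r=7 sphere at (2.5, 8) lies entirely inside the r=9 cylinder at (4.5, 10), so the union is just the r=9 cylinder at (4.5, 10) — 1 connected region. The outline is a single polygon with 16 vertices. Extrusion per mm of travel: 0.8 × 0.25 / (π × 0.875²) = 0.083150. Accumulating E over each segment gives final E = 4.6696.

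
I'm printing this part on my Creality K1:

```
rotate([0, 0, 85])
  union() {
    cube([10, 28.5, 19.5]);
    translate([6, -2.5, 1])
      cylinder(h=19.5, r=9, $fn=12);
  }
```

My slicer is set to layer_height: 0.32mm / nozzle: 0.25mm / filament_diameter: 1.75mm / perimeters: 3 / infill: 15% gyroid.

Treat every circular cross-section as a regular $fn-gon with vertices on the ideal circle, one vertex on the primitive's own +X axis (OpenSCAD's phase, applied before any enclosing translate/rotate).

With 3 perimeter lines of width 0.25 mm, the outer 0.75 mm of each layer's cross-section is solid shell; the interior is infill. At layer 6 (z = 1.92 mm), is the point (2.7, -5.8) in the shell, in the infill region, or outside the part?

outside

At z = 1.92 mm: the cube (footprint 10×28.5) is included at this height; the r=9 cylinder at (6, -2.5) contributes a regular 12-gon of circumradius 9; Taking the union: the regions partially overlap (shared area 57.21 mm²), so overlapping operands fuse into one piece — 1 connected region; (whole slice rotated 85° about Z — lengths, areas and connectivity unchanged). Overall, the cross-section is a single solid region. Undo the 85° rotation: the query point maps to (-5.543, -3.195) in the un-rotated model frame. The nearest boundary edge runs (-1.79, -7.00)→(-3.00, -2.50); distance from the point to it = 2.64 mm. The point is not inside any of the regions above, so it lies outside the cross-section (2.64 mm from the nearest boundary).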